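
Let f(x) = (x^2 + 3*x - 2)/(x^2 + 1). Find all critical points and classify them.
f'(x) = 3*(-x^2 + 2*x + 1)/(x^4 + 2*x^2 + 1)

Solve f'(x) = 0:
  f'(x) = -3*(x^2 - 2*x - 1)/(x^2 + 1)^2; the denominator is positive wherever f is defined, so f'(x) = 0 ⇔ -3*x^2 + 6*x + 3 = 0.
  Factor: -3*x^2 + 6*x + 3 = -3*(x^2 - 2*x - 1); x^2 - 2*x - 1 = 0 has no rational roots; quadratic formula: x = (2 ± √8)/2.
  ⇒ x = 1 - sqrt(2) ≈ -0.4142, 1 + sqrt(2) ≈ 2.4142

f''(x) = 6*(x^3 - 3*x^2 - 3*x + 1)/(x^6 + 3*x^4 + 3*x^2 + 1)
Second-derivative test at each critical point:
  f''(-0.4142) = 6.1820 > 0 → local minimum
  f''(2.4142) = -0.1820 < 0 → local maximum

Critical points: x = 1 - sqrt(2) ≈ -0.4142 (local minimum); x = 1 + sqrt(2) ≈ 2.4142 (local maximum)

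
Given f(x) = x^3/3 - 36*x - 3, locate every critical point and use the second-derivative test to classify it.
f'(x) = x^2 - 36

Solve f'(x) = 0:
  Factor: x^2 - 36 = (x - 6)*(x + 6) = 0.
  ⇒ x = -6, 6

f''(x) = 2*x
Second-derivative test at each critical point:
  f''(-6) = -12 < 0 → local maximum
  f''(6) = 12 > 0 → local minimum

Critical points: x = -6 (local maximum); x = 6 (local minimum)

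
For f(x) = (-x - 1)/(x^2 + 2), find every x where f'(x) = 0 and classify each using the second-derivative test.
f'(x) = (-x^2 + 2*x*(x + 1) - 2)/(x^2 + 2)^2

Solve f'(x) = 0:
  f'(x) = (x^2 + 2*x - 2)/(x^2 + 2)^2; the denominator is positive wherever f is defined, so f'(x) = 0 ⇔ x^2 + 2*x - 2 = 0.
  x^2 + 2*x - 2 = 0 has no rational roots; quadratic formula: x = (-2 ± √12)/2.
  ⇒ x = -sqrt(3) - 1 ≈ -2.7321, -1 + sqrt(3) ≈ 0.7321

f''(x) = 2*(-4*x^2*(x + 1) + (3*x + 1)*(x^2 + 2))/(x^2 + 2)^3
Second-derivative test at each critical point:
  f''(-2.7321) = -0.0387 < 0 → local maximum
  f''(0.7321) = 0.5387 > 0 → local minimum

Critical points: x = -sqrt(3) - 1 ≈ -2.7321 (local maximum); x = -1 + sqrt(3) ≈ 0.7321 (local minimum)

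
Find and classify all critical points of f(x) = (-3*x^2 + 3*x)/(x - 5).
f'(x) = 3*(-x^2 + 10*x - 5)/(x^2 - 10*x + 25)

Solve f'(x) = 0:
  f'(x) = -3*(x^2 - 10*x + 5)/(x - 5)^2; the denominator is positive wherever f is defined, so f'(x) = 0 ⇔ -3*x^2 + 30*x - 15 = 0.
  Factor: -3*x^2 + 30*x - 15 = -3*(x^2 - 10*x + 5); x^2 - 10*x + 5 = 0 has no rational roots; quadratic formula: x = (10 ± √80)/2.
  ⇒ x = 5 - 2*sqrt(5) ≈ 0.5279, 2*sqrt(5) + 5 ≈ 9.4721

f''(x) = -120/(x^3 - 15*x^2 + 75*x - 125)
Second-derivative test at each critical point:
  f''(0.5279) = 1.3416 > 0 → local minimum
  f''(9.4721) = -1.3416 < 0 → local maximum

Critical points: x = 5 - 2*sqrt(5) ≈ 0.5279 (local minimum); x = 2*sqrt(5) + 5 ≈ 9.4721 (local maximum)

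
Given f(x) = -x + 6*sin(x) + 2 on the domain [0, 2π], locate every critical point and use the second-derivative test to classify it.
f'(x) = 6*cos(x) - 1

Solve f'(x) = 0 on [0, 2π]:
  f'(x) = 0 ⇔ cos(x) = 1/6, i.e. x = ±arccos(1/6) + 2nπ; keep the solutions lying in [0, 2π].
  ⇒ x = acos(1/6) ≈ 1.4033, -acos(1/6) + 2*pi ≈ 4.8798

f''(x) = -6*sin(x)
Second-derivative test at each critical point:
  f''(1.4033) = -5.9161 < 0 → local maximum
  f''(4.8798) = 5.9161 > 0 → local minimum

Critical points: x = acos(1/6) ≈ 1.4033 (local maximum); x = -acos(1/6) + 2*pi ≈ 4.8798 (local minimum)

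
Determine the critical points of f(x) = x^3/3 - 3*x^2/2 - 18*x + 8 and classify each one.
f'(x) = x^2 - 3*x - 18

Solve f'(x) = 0:
  Factor: x^2 - 3*x - 18 = (x - 6)*(x + 3) = 0.
  ⇒ x = -3, 6

f''(x) = 2*x - 3
Second-derivative test at each critical point:
  f''(-3) = -9 < 0 → local maximum
  f''(6) = 9 > 0 → local minimum

Critical points: x = -3 (local maximum); x = 6 (local minimum)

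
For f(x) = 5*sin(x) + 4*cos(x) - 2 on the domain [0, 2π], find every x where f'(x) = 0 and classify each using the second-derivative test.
f'(x) = -4*sin(x) + 5*cos(x)

Solve f'(x) = 0 on [0, 2π]:
  f'(x) = 0 ⇔ 5*cos(x) = 4*sin(x) ⇔ tan(x) = 5/4, i.e. x = arctan(5/4) + nπ; keep the solutions lying in [0, 2π].
  ⇒ x = atan(5/4) ≈ 0.8961, atan(5/4) + pi ≈ 4.0376

f''(x) = -5*sin(x) - 4*cos(x)
Second-derivative test at each critical point:
  f''(0.8961) = -6.4031 < 0 → local maximum
  f''(4.0376) = 6.4031 > 0 → local minimum

Critical points: x = atan(5/4) ≈ 0.8961 (local maximum); x = atan(5/4) + pi ≈ 4.0376 (local minimum)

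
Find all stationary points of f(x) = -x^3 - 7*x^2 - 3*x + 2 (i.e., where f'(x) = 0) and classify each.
f'(x) = -3*x^2 - 14*x - 3

Solve f'(x) = 0:
  3*x^2 + 14*x + 3 = 0 has no rational roots; quadratic formula: x = (-14 ± √160)/6.
  ⇒ x = -7/3 - 2*sqrt(10)/3 ≈ -4.4415, -7/3 + 2*sqrt(10)/3 ≈ -0.2251

f''(x) = -6*x - 14
Second-derivative test at each critical point:
  f''(-4.4415) = 12.6491 > 0 → local minimum
  f''(-0.2251) = -12.6491 < 0 → local maximum

Critical points: x = -7/3 - 2*sqrt(10)/3 ≈ -4.4415 (local minimum); x = -7/3 + 2*sqrt(10)/3 ≈ -0.2251 (local maximum)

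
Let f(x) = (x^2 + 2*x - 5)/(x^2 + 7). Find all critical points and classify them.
f'(x) = 2*(-x^2 + 12*x + 7)/(x^4 + 14*x^2 + 49)

Solve f'(x) = 0:
  f'(x) = -2*(x^2 - 12*x - 7)/(x^2 + 7)^2; the denominator is positive wherever f is defined, so f'(x) = 0 ⇔ -2*x^2 + 24*x + 14 = 0.
  Factor: -2*x^2 + 24*x + 14 = -2*(x^2 - 12*x - 7); x^2 - 12*x - 7 = 0 has no rational roots; quadratic formula: x = (12 ± √172)/2.
  ⇒ x = 6 - sqrt(43) ≈ -0.5574, 6 + sqrt(43) ≈ 12.5574

f''(x) = 4*(x^3 - 18*x^2 - 21*x + 42)/(x^6 + 21*x^4 + 147*x^2 + 343)
Second-derivative test at each critical point:
  f''(-0.5574) = 0.4908 > 0 → local minimum
  f''(12.5574) = -0.0010 < 0 → local maximum

Critical points: x = 6 - sqrt(43) ≈ -0.5574 (local minimum); x = 6 + sqrt(43) ≈ 12.5574 (local maximum)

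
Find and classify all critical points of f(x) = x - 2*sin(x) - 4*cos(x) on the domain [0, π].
f'(x) = 4*sin(x) - 2*cos(x) + 1

Solve f'(x) = 0 on [0, π]:
  f'(x) = 0 ⇔ 4*sin(x) - 2*cos(x) = -1. Write the left side as R·cos(x + φ) with R = √((-2)² + (-4)²) = 2*sqrt(5), cos φ = -sqrt(5)/5, sin φ = -2*sqrt(5)/5; then cos(x + φ) = -sqrt(5)/10. Solve for x and keep the solutions lying in [0, π].
  ⇒ x = atan((-2 + sqrt(19))/(1 + 2*sqrt(19))) ≈ 0.2381

f''(x) = 2*sin(x) + 4*cos(x)
Second-derivative test at each critical point:
  f''(0.2381) = 4.3589 > 0 → local minimum

Critical points: x = atan((-2 + sqrt(19))/(1 + 2*sqrt(19))) ≈ 0.2381 (local minimum)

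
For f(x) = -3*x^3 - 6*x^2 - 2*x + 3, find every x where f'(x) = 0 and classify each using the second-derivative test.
f'(x) = -9*x^2 - 12*x - 2

Solve f'(x) = 0:
  9*x^2 + 12*x + 2 = 0 has no rational roots; quadratic formula: x = (-12 ± √72)/18.
  ⇒ x = -2/3 - sqrt(2)/3 ≈ -1.1381, -2/3 + sqrt(2)/3 ≈ -0.1953

f''(x) = -18*x - 12
Second-derivative test at each critical point:
  f''(-1.1381) = 8.4853 > 0 → local minimum
  f''(-0.1953) = -8.4853 < 0 → local maximum

Critical points: x = -2/3 - sqrt(2)/3 ≈ -1.1381 (local minimum); x = -2/3 + sqrt(2)/3 ≈ -0.1953 (local maximum)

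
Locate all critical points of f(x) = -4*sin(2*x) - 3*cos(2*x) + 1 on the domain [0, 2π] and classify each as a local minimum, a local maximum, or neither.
f'(x) = 6*sin(2*x) - 8*cos(2*x)

Solve f'(x) = 0 on [0, 2π]:
  f'(x) = 0 ⇔ -4*cos(2*x) = -3*sin(2*x) ⇔ tan(2*x) = 4/3, i.e. 2*x = arctan(4/3) + nπ; keep the solutions lying in [0, 2π].
  ⇒ x = atan(4/3)/2 ≈ 0.4636, atan(4/3)/2 + pi/2 ≈ 2.0344, atan(4/3)/2 + pi ≈ 3.6052, atan(4/3)/2 + 3*pi/2 ≈ 5.1760

f''(x) = 16*sin(2*x) + 12*cos(2*x)
Second-derivative test at each critical point:
  f''(0.4636) = 20 > 0 → local minimum
  f''(2.0344) = -20 < 0 → local maximum
  f''(3.6052) = 20 > 0 → local minimum
  f''(5.1760) = -20 < 0 → local maximum

Critical points: x = atan(4/3)/2 ≈ 0.4636 (local minimum); x = atan(4/3)/2 + pi/2 ≈ 2.0344 (local maximum); x = atan(4/3)/2 + pi ≈ 3.6052 (local minimum); x = atan(4/3)/2 + 3*pi/2 ≈ 5.1760 (local maximum)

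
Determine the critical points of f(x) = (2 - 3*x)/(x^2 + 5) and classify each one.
f'(x) = (3*x^2 - 4*x - 15)/(x^4 + 10*x^2 + 25)

Solve f'(x) = 0:
  f'(x) = (x - 3)*(3*x + 5)/(x^2 + 5)^2; the denominator is positive wherever f is defined, so f'(x) = 0 ⇔ 3*x^2 - 4*x - 15 = 0.
  Factor: 3*x^2 - 4*x - 15 = (x - 3)*(3*x + 5) = 0.
  ⇒ x = -5/3, 3

f''(x) = 2*(4*x^2*(2 - 3*x) + (9*x - 2)*(x^2 + 5))/(x^2 + 5)^3
Second-derivative test at each critical point:
  f''(-5/3) = -81/350 < 0 → local maximum
  f''(3) = 1/14 > 0 → local minimum

Critical points: x = -5/3 (local maximum); x = 3 (local minimum)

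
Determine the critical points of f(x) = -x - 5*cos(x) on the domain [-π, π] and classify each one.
f'(x) = 5*sin(x) - 1

Solve f'(x) = 0 on [-π, π]:
  f'(x) = 0 ⇔ sin(x) = 1/5, i.e. x = arcsin(1/5) + 2nπ or x = π − arcsin(1/5) + 2nπ; keep the solutions lying in [-π, π].
  ⇒ x = asin(1/5) ≈ 0.2014, pi - asin(1/5) ≈ 2.9402

f''(x) = 5*cos(x)
Second-derivative test at each critical point:
  f''(0.2014) = 4.8990 > 0 → local minimum
  f''(2.9402) = -4.8990 < 0 → local maximum

Critical points: x = asin(1/5) ≈ 0.2014 (local minimum); x = pi - asin(1/5) ≈ 2.9402 (local maximum)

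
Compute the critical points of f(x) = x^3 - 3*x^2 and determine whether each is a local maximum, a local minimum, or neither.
f'(x) = 3*x*(x - 2)

Solve f'(x) = 0:
  Factor: 3*x^2 - 6*x = 3*x*(x - 2) = 0.
  ⇒ x = 0, 2

f''(x) = 6*x - 6
Second-derivative test at each critical point:
  f''(0) = -6 < 0 → local maximum
  f''(2) = 6 > 0 → local minimum

Critical points: x = 0 (local maximum); x = 2 (local minimum)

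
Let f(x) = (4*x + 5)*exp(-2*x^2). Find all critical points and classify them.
f'(x) = 4*(-x*(4*x + 5) + 1)*exp(-2*x^2)

Solve f'(x) = 0:
  f'(x) = (-16*x^2 - 20*x + 4)·exp(-2*x^2) and exp(-2*x^2) > 0 for every x, so f'(x) = 0 ⇔ -16*x^2 - 20*x + 4 = 0.
  Factor: -16*x^2 - 20*x + 4 = -4*(4*x^2 + 5*x - 1); 4*x^2 + 5*x - 1 = 0 has no rational roots; quadratic formula: x = (-5 ± √41)/8.
  ⇒ x = -sqrt(41)/8 - 5/8 ≈ -1.4254, -5/8 + sqrt(41)/8 ≈ 0.1754

f''(x) = 4*(4*x^2*(4*x + 5) - 12*x - 5)*exp(-2*x^2)
Second-derivative test at each critical point:
  f''(-1.4254) = 0.4403 > 0 → local minimum
  f''(0.1754) = -24.0842 < 0 → local maximum

Critical points: x = -sqrt(41)/8 - 5/8 ≈ -1.4254 (local minimum); x = -5/8 + sqrt(41)/8 ≈ 0.1754 (local maximum)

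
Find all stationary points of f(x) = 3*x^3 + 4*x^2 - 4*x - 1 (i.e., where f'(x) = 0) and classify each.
f'(x) = 9*x^2 + 8*x - 4

Solve f'(x) = 0:
  9*x^2 + 8*x - 4 = 0 has no rational roots; quadratic formula: x = (-8 ± √208)/18.
  ⇒ x = -2*sqrt(13)/9 - 4/9 ≈ -1.2457, -4/9 + 2*sqrt(13)/9 ≈ 0.3568

f''(x) = 18*x + 8
Second-derivative test at each critical point:
  f''(-1.2457) = -14.4222 < 0 → local maximum
  f''(0.3568) = 14.4222 > 0 → local minimum

Critical points: x = -2*sqrt(13)/9 - 4/9 ≈ -1.2457 (local maximum); x = -4/9 + 2*sqrt(13)/9 ≈ 0.3568 (local minimum)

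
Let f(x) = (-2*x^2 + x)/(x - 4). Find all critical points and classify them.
f'(x) = 2*(-x^2 + 8*x - 2)/(x^2 - 8*x + 16)

Solve f'(x) = 0:
  f'(x) = -2*(x^2 - 8*x + 2)/(x - 4)^2; the denominator is positive wherever f is defined, so f'(x) = 0 ⇔ -2*x^2 + 16*x - 4 = 0.
  Factor: -2*x^2 + 16*x - 4 = -2*(x^2 - 8*x + 2); x^2 - 8*x + 2 = 0 has no rational roots; quadratic formula: x = (8 ± √56)/2.
  ⇒ x = 4 - sqrt(14) ≈ 0.2583, sqrt(14) + 4 ≈ 7.7417

f''(x) = -56/(x^3 - 12*x^2 + 48*x - 64)
Second-derivative test at each critical point:
  f''(0.2583) = 1.0690 > 0 → local minimum
  f''(7.7417) = -1.0690 < 0 → local maximum

Critical points: x = 4 - sqrt(14) ≈ 0.2583 (local minimum); x = sqrt(14) + 4 ≈ 7.7417 (local maximum)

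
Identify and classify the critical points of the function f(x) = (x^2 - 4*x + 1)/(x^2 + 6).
f'(x) = 2*(2*x^2 + 5*x - 12)/(x^4 + 12*x^2 + 36)

Solve f'(x) = 0:
  f'(x) = 2*(x + 4)*(2*x - 3)/(x^2 + 6)^2; the denominator is positive wherever f is defined, so f'(x) = 0 ⇔ 4*x^2 + 10*x - 24 = 0.
  Factor: 4*x^2 + 10*x - 24 = 2*(x + 4)*(2*x - 3) = 0.
  ⇒ x = -4, 3/2

f''(x) = 2*(-4*x^3 - 15*x^2 + 72*x + 30)/(x^6 + 18*x^4 + 108*x^2 + 216)
Second-derivative test at each critical point:
  f''(-4) = -1/22 < 0 → local maximum
  f''(3/2) = 32/99 > 0 → local minimum

Critical points: x = -4 (local maximum); x = 3/2 (local minimum)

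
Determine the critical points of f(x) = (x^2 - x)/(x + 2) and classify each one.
f'(x) = (x^2 + 4*x - 2)/(x^2 + 4*x + 4)

Solve f'(x) = 0:
  f'(x) = (x^2 + 4*x - 2)/(x + 2)^2; the denominator is positive wherever f is defined, so f'(x) = 0 ⇔ x^2 + 4*x - 2 = 0.
  x^2 + 4*x - 2 = 0 has no rational roots; quadratic formula: x = (-4 ± √24)/2.
  ⇒ x = -sqrt(6) - 2 ≈ -4.4495, -2 + sqrt(6) ≈ 0.4495

f''(x) = 12/(x^3 + 6*x^2 + 12*x + 8)
Second-derivative test at each critical point:
  f''(-4.4495) = -0.8165 < 0 → local maximum
  f''(0.4495) = 0.8165 > 0 → local minimum

Critical points: x = -sqrt(6) - 2 ≈ -4.4495 (local maximum); x = -2 + sqrt(6) ≈ 0.4495 (local minimum)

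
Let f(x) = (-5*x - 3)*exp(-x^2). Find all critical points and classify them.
f'(x) = (2*x*(5*x + 3) - 5)*exp(-x^2)

Solve f'(x) = 0:
  f'(x) = (10*x^2 + 6*x - 5)·exp(-x^2) and exp(-x^2) > 0 for every x, so f'(x) = 0 ⇔ 10*x^2 + 6*x - 5 = 0.
  10*x^2 + 6*x - 5 = 0 has no rational roots; quadratic formula: x = (-6 ± √236)/20.
  ⇒ x = -sqrt(59)/10 - 3/10 ≈ -1.0681, -3/10 + sqrt(59)/10 ≈ 0.4681

f''(x) = 2*(-10*x^3 - 6*x^2 + 15*x + 3)*exp(-x^2)
Second-derivative test at each critical point:
  f''(-1.0681) = -4.9089 < 0 → local maximum
  f''(0.4681) = 12.3392 > 0 → local minimum

Critical points: x = -sqrt(59)/10 - 3/10 ≈ -1.0681 (local maximum); x = -3/10 + sqrt(59)/10 ≈ 0.4681 (local minimum)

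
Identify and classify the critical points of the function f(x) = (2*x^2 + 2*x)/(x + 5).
f'(x) = 2*(x^2 + 10*x + 5)/(x^2 + 10*x + 25)

Solve f'(x) = 0:
  f'(x) = 2*(x^2 + 10*x + 5)/(x + 5)^2; the denominator is positive wherever f is defined, so f'(x) = 0 ⇔ 2*x^2 + 20*x + 10 = 0.
  Factor: 2*x^2 + 20*x + 10 = 2*(x^2 + 10*x + 5); x^2 + 10*x + 5 = 0 has no rational roots; quadratic formula: x = (-10 ± √80)/2.
  ⇒ x = -5 - 2*sqrt(5) ≈ -9.4721, -5 + 2*sqrt(5) ≈ -0.5279

f''(x) = 80/(x^3 + 15*x^2 + 75*x + 125)
Second-derivative test at each critical point:
  f''(-9.4721) = -0.8944 < 0 → local maximum
  f''(-0.5279) = 0.8944 > 0 → local minimum

Critical points: x = -5 - 2*sqrt(5) ≈ -9.4721 (local maximum); x = -5 + 2*sqrt(5) ≈ -0.5279 (local minimum)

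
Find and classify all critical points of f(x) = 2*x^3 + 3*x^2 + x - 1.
f'(x) = 6*x^2 + 6*x + 1

Solve f'(x) = 0:
  6*x^2 + 6*x + 1 = 0 has no rational roots; quadratic formula: x = (-6 ± √12)/12.
  ⇒ x = -1/2 - sqrt(3)/6 ≈ -0.7887, -1/2 + sqrt(3)/6 ≈ -0.2113

f''(x) = 12*x + 6
Second-derivative test at each critical point:
  f''(-0.7887) = -3.4641 < 0 → local maximum
  f''(-0.2113) = 3.4641 > 0 → local minimum

Critical points: x = -1/2 - sqrt(3)/6 ≈ -0.7887 (local maximum); x = -1/2 + sqrt(3)/6 ≈ -0.2113 (local minimum)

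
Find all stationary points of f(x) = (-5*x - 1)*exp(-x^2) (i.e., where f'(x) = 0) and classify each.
f'(x) = (2*x*(5*x + 1) - 5)*exp(-x^2)

Solve f'(x) = 0:
  f'(x) = (10*x^2 + 2*x - 5)·exp(-x^2) and exp(-x^2) > 0 for every x, so f'(x) = 0 ⇔ 10*x^2 + 2*x - 5 = 0.
  10*x^2 + 2*x - 5 = 0 has no rational roots; quadratic formula: x = (-2 ± √204)/20.
  ⇒ x = -sqrt(51)/10 - 1/10 ≈ -0.8141, -1/10 + sqrt(51)/10 ≈ 0.6141

f''(x) = 2*(-10*x^3 - 2*x^2 + 15*x + 1)*exp(-x^2)
Second-derivative test at each critical point:
  f''(-0.8141) = -7.3613 < 0 → local maximum
  f''(0.6141) = 9.7952 > 0 → local minimum

Critical points: x = -sqrt(51)/10 - 1/10 ≈ -0.8141 (local maximum); x = -1/10 + sqrt(51)/10 ≈ 0.6141 (local minimum)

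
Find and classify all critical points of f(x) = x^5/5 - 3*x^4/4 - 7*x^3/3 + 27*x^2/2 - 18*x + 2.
f'(x) = x^4 - 3*x^3 - 7*x^2 + 27*x - 18

Solve f'(x) = 0:
  Factor: x^4 - 3*x^3 - 7*x^2 + 27*x - 18 = (x - 3)*(x - 2)*(x - 1)*(x + 3) = 0.
  ⇒ x = -3, 1, 2, 3

f''(x) = 4*x^3 - 9*x^2 - 14*x + 27
Second-derivative test at each critical point:
  f''(-3) = -120 < 0 → local maximum
  f''(1) = 8 > 0 → local minimum
  f''(2) = -5 < 0 → local maximum
  f''(3) = 12 > 0 → local minimum

Critical points: x = -3 (local maximum); x = 1 (local minimum); x = 2 (local maximum); x = 3 (local minimum)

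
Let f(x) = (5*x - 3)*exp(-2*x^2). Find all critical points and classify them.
f'(x) = (-4*x*(5*x - 3) + 5)*exp(-2*x^2)

Solve f'(x) = 0:
  f'(x) = (-20*x^2 + 12*x + 5)·exp(-2*x^2) and exp(-2*x^2) > 0 for every x, so f'(x) = 0 ⇔ -20*x^2 + 12*x + 5 = 0.
  20*x^2 - 12*x - 5 = 0 has no rational roots; quadratic formula: x = (12 ± √544)/40.
  ⇒ x = 3/10 - sqrt(34)/10 ≈ -0.2831, 3/10 + sqrt(34)/10 ≈ 0.8831

f''(x) = 4*(4*x^2*(5*x - 3) - 15*x + 3)*exp(-2*x^2)
Second-derivative test at each critical point:
  f''(-0.2831) = 19.8696 > 0 → local minimum
  f''(0.8831) = -4.9026 < 0 → local maximum

Critical points: x = 3/10 - sqrt(34)/10 ≈ -0.2831 (local minimum); x = 3/10 + sqrt(34)/10 ≈ 0.8831 (local maximum)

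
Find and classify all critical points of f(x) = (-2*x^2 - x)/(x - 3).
f'(x) = (-2*x^2 + 12*x + 3)/(x^2 - 6*x + 9)

Solve f'(x) = 0:
  f'(x) = -(2*x^2 - 12*x - 3)/(x - 3)^2; the denominator is positive wherever f is defined, so f'(x) = 0 ⇔ -2*x^2 + 12*x + 3 = 0.
  2*x^2 - 12*x - 3 = 0 has no rational roots; quadratic formula: x = (12 ± √168)/4.
  ⇒ x = 3 - sqrt(42)/2 ≈ -0.2404, 3 + sqrt(42)/2 ≈ 6.2404

f''(x) = -42/(x^3 - 9*x^2 + 27*x - 27)
Second-derivative test at each critical point:
  f''(-0.2404) = 1.2344 > 0 → local minimum
  f''(6.2404) = -1.2344 < 0 → local maximum

Critical points: x = 3 - sqrt(42)/2 ≈ -0.2404 (local minimum); x = 3 + sqrt(42)/2 ≈ 6.2404 (local maximum)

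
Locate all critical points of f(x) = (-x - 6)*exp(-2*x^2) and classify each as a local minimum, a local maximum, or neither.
f'(x) = (4*x*(x + 6) - 1)*exp(-2*x^2)

Solve f'(x) = 0:
  f'(x) = (4*x^2 + 24*x - 1)·exp(-2*x^2) and exp(-2*x^2) > 0 for every x, so f'(x) = 0 ⇔ 4*x^2 + 24*x - 1 = 0.
  4*x^2 + 24*x - 1 = 0 has no rational roots; quadratic formula: x = (-24 ± √592)/8.
  ⇒ x = -sqrt(37)/2 - 3 ≈ -6.0414, -3 + sqrt(37)/2 ≈ 0.0414

f''(x) = 4*(-4*x^2*(x + 6) + 3*x + 6)*exp(-2*x^2)
Second-derivative test at each critical point:
  f''(-6.0414) = -4.832e-31 < 0 → local maximum
  f''(0.0414) = 24.2479 > 0 → local minimum

Critical points: x = -sqrt(37)/2 - 3 ≈ -6.0414 (local maximum); x = -3 + sqrt(37)/2 ≈ 0.0414 (local minimum)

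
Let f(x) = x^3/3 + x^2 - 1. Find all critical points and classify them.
f'(x) = x*(x + 2)

Solve f'(x) = 0:
  Factor: x^2 + 2*x = x*(x + 2) = 0.
  ⇒ x = -2, 0

f''(x) = 2*x + 2
Second-derivative test at each critical point:
  f''(-2) = -2 < 0 → local maximum
  f''(0) = 2 > 0 → local minimum

Critical points: x = -2 (local maximum); x = 0 (local minimum)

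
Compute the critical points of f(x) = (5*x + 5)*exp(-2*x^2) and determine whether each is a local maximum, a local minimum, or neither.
f'(x) = 5*(-4*x*(x + 1) + 1)*exp(-2*x^2)

Solve f'(x) = 0:
  f'(x) = (-20*x^2 - 20*x + 5)·exp(-2*x^2) and exp(-2*x^2) > 0 for every x, so f'(x) = 0 ⇔ -20*x^2 - 20*x + 5 = 0.
  Factor: -20*x^2 - 20*x + 5 = -5*(4*x^2 + 4*x - 1); 4*x^2 + 4*x - 1 = 0 has no rational roots; quadratic formula: x = (-4 ± √32)/8.
  ⇒ x = -sqrt(2)/2 - 1/2 ≈ -1.2071, -1/2 + sqrt(2)/2 ≈ 0.2071

f''(x) = 20*(4*x^2*(x + 1) - 3*x - 1)*exp(-2*x^2)
Second-derivative test at each critical point:
  f''(-1.2071) = 1.5343 > 0 → local minimum
  f''(0.2071) = -25.9590 < 0 → local maximum

Critical points: x = -sqrt(2)/2 - 1/2 ≈ -1.2071 (local minimum); x = -1/2 + sqrt(2)/2 ≈ 0.2071 (local maximum)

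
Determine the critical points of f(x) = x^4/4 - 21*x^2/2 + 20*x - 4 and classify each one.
f'(x) = x^3 - 21*x + 20

Solve f'(x) = 0:
  Factor: x^3 - 21*x + 20 = (x - 4)*(x - 1)*(x + 5) = 0.
  ⇒ x = -5, 1, 4

f''(x) = 3*x^2 - 21
Second-derivative test at each critical point:
  f''(-5) = 54 > 0 → local minimum
  f''(1) = -18 < 0 → local maximum
  f''(4) = 27 > 0 → local minimum

Critical points: x = -5 (local minimum); x = 1 (local maximum); x = 4 (local minimum)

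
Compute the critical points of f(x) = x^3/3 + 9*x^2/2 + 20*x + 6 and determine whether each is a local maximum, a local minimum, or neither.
f'(x) = x^2 + 9*x + 20

Solve f'(x) = 0:
  Factor: x^2 + 9*x + 20 = (x + 4)*(x + 5) = 0.
  ⇒ x = -5, -4

f''(x) = 2*x + 9
Second-derivative test at each critical point:
  f''(-5) = -1 < 0 → local maximum
  f''(-4) = 1 > 0 → local minimum

Critical points: x = -5 (local maximum); x = -4 (local minimum)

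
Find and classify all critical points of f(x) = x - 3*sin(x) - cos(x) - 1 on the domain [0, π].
f'(x) = sin(x) - 3*cos(x) + 1

Solve f'(x) = 0 on [0, π]:
  f'(x) = 0 ⇔ sin(x) - 3*cos(x) = -1. Write the left side as R·cos(x + φ) with R = √((-3)² + (-1)²) = sqrt(10), cos φ = -3*sqrt(10)/10, sin φ = -sqrt(10)/10; then cos(x + φ) = -sqrt(10)/10. Solve for x and keep the solutions lying in [0, π].
  ⇒ x = atan(4/3) ≈ 0.9273

f''(x) = 3*sin(x) + cos(x)
Second-derivative test at each critical point:
  f''(0.9273) = 3 > 0 → local minimum

Critical points: x = atan(4/3) ≈ 0.9273 (local minimum)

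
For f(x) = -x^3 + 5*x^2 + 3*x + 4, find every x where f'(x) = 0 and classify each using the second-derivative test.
f'(x) = -3*x^2 + 10*x + 3

Solve f'(x) = 0:
  3*x^2 - 10*x - 3 = 0 has no rational roots; quadratic formula: x = (10 ± √136)/6.
  ⇒ x = 5/3 - sqrt(34)/3 ≈ -0.2770, 5/3 + sqrt(34)/3 ≈ 3.6103

f''(x) = 10 - 6*x
Second-derivative test at each critical point:
  f''(-0.2770) = 11.6619 > 0 → local minimum
  f''(3.6103) = -11.6619 < 0 → local maximum

Critical points: x = 5/3 - sqrt(34)/3 ≈ -0.2770 (local minimum); x = 5/3 + sqrt(34)/3 ≈ 3.6103 (local maximum)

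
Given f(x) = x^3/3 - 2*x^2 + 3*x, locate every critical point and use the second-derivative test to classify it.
f'(x) = x^2 - 4*x + 3

Solve f'(x) = 0:
  Factor: x^2 - 4*x + 3 = (x - 3)*(x - 1) = 0.
  ⇒ x = 1, 3

f''(x) = 2*x - 4
Second-derivative test at each critical point:
  f''(1) = -2 < 0 → local maximum
  f''(3) = 2 > 0 → local minimum

Critical points: x = 1 (local maximum); x = 3 (local minimum)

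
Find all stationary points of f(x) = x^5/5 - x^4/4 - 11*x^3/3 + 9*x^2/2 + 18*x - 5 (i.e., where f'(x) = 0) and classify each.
f'(x) = x^4 - x^3 - 11*x^2 + 9*x + 18

Solve f'(x) = 0:
  Factor: x^4 - x^3 - 11*x^2 + 9*x + 18 = (x - 3)*(x - 2)*(x + 1)*(x + 3) = 0.
  ⇒ x = -3, -1, 2, 3

f''(x) = 4*x^3 - 3*x^2 - 22*x + 9
Second-derivative test at each critical point:
  f''(-3) = -60 < 0 → local maximum
  f''(-1) = 24 > 0 → local minimum
  f''(2) = -15 < 0 → local maximum
  f''(3) = 24 > 0 → local minimum

Critical points: x = -3 (local maximum); x = -1 (local minimum); x = 2 (local maximum); x = 3 (local minimum)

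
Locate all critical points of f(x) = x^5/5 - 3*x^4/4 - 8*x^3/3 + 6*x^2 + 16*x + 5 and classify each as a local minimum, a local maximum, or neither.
f'(x) = x^4 - 3*x^3 - 8*x^2 + 12*x + 16

Solve f'(x) = 0:
  Factor: x^4 - 3*x^3 - 8*x^2 + 12*x + 16 = (x - 4)*(x - 2)*(x + 1)*(x + 2) = 0.
  ⇒ x = -2, -1, 2, 4

f''(x) = 4*x^3 - 9*x^2 - 16*x + 12
Second-derivative test at each critical point:
  f''(-2) = -24 < 0 → local maximum
  f''(-1) = 15 > 0 → local minimum
  f''(2) = -24 < 0 → local maximum
  f''(4) = 60 > 0 → local minimum

Critical points: x = -2 (local maximum); x = -1 (local minimum); x = 2 (local maximum); x = 4 (local minimum)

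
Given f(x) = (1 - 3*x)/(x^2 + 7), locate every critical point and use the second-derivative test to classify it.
f'(x) = (3*x^2 - 2*x - 21)/(x^4 + 14*x^2 + 49)

Solve f'(x) = 0:
  f'(x) = (x - 3)*(3*x + 7)/(x^2 + 7)^2; the denominator is positive wherever f is defined, so f'(x) = 0 ⇔ 3*x^2 - 2*x - 21 = 0.
  Factor: 3*x^2 - 2*x - 21 = (x - 3)*(3*x + 7) = 0.
  ⇒ x = -7/3, 3

f''(x) = 2*(4*x^2*(1 - 3*x) + (9*x - 1)*(x^2 + 7))/(x^2 + 7)^3
Second-derivative test at each critical point:
  f''(-7/3) = -81/784 < 0 → local maximum
  f''(3) = 1/16 > 0 → local minimum

Critical points: x = -7/3 (local maximum); x = 3 (local minimum)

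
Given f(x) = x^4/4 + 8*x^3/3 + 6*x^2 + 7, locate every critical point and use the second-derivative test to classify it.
f'(x) = x*(x^2 + 8*x + 12)

Solve f'(x) = 0:
  Factor: x^3 + 8*x^2 + 12*x = x*(x + 2)*(x + 6) = 0.
  ⇒ x = -6, -2, 0

f''(x) = 3*x^2 + 16*x + 12
Second-derivative test at each critical point:
  f''(-6) = 24 > 0 → local minimum
  f''(-2) = -8 < 0 → local maximum
  f''(0) = 12 > 0 → local minimum

Critical points: x = -6 (local minimum); x = -2 (local maximum); x = 0 (local minimum)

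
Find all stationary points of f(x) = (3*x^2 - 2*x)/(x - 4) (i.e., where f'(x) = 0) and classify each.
f'(x) = (3*x^2 - 24*x + 8)/(x^2 - 8*x + 16)

Solve f'(x) = 0:
  f'(x) = (3*x^2 - 24*x + 8)/(x - 4)^2; the denominator is positive wherever f is defined, so f'(x) = 0 ⇔ 3*x^2 - 24*x + 8 = 0.
  3*x^2 - 24*x + 8 = 0 has no rational roots; quadratic formula: x = (24 ± √480)/6.
  ⇒ x = 4 - 2*sqrt(30)/3 ≈ 0.3485, 2*sqrt(30)/3 + 4 ≈ 7.6515

f''(x) = 80/(x^3 - 12*x^2 + 48*x - 64)
Second-derivative test at each critical point:
  f''(0.3485) = -1.6432 < 0 → local maximum
  f''(7.6515) = 1.6432 > 0 → local minimum

Critical points: x = 4 - 2*sqrt(30)/3 ≈ 0.3485 (local maximum); x = 2*sqrt(30)/3 + 4 ≈ 7.6515 (local minimum)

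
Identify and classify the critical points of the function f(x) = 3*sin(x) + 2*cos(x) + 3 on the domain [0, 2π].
f'(x) = -2*sin(x) + 3*cos(x)

Solve f'(x) = 0 on [0, 2π]:
  f'(x) = 0 ⇔ 3*cos(x) = 2*sin(x) ⇔ tan(x) = 3/2, i.e. x = arctan(3/2) + nπ; keep the solutions lying in [0, 2π].
  ⇒ x = atan(3/2) ≈ 0.9828, atan(3/2) + pi ≈ 4.1244

f''(x) = -3*sin(x) - 2*cos(x)
Second-derivative test at each critical point:
  f''(0.9828) = -3.6056 < 0 → local maximum
  f''(4.1244) = 3.6056 > 0 → local minimum

Critical points: x = atan(3/2) ≈ 0.9828 (local maximum); x = atan(3/2) + pi ≈ 4.1244 (local minimum)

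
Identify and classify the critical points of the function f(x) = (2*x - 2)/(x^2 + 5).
f'(x) = 2*(x^2 - 2*x*(x - 1) + 5)/(x^2 + 5)^2

Solve f'(x) = 0:
  f'(x) = -2*(x^2 - 2*x - 5)/(x^2 + 5)^2; the denominator is positive wherever f is defined, so f'(x) = 0 ⇔ -2*x^2 + 4*x + 10 = 0.
  Factor: -2*x^2 + 4*x + 10 = -2*(x^2 - 2*x - 5); x^2 - 2*x - 5 = 0 has no rational roots; quadratic formula: x = (2 ± √24)/2.
  ⇒ x = 1 - sqrt(6) ≈ -1.4495, 1 + sqrt(6) ≈ 3.4495

f''(x) = 4*(4*x^2*(x - 1) + (1 - 3*x)*(x^2 + 5))/(x^2 + 5)^3
Second-derivative test at each critical point:
  f''(-1.4495) = 0.1943 > 0 → local minimum
  f''(3.4495) = -0.0343 < 0 → local maximum

Critical points: x = 1 - sqrt(6) ≈ -1.4495 (local minimum); x = 1 + sqrt(6) ≈ 3.4495 (local maximum)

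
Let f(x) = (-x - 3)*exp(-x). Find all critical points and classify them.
f'(x) = (x + 2)*exp(-x)

Solve f'(x) = 0:
  f'(x) = (x + 2)·exp(-x) and exp(-x) > 0 for every x, so f'(x) = 0 ⇔ x + 2 = 0.
  x + 2 = 0.
  ⇒ x = -2

f''(x) = (-x - 1)*exp(-x)
Second-derivative test at each critical point:
  f''(-2) = 7.3891 > 0 → local minimum

Critical points: x = -2 (local minimum)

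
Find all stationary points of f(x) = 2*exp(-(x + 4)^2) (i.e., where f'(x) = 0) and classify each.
f'(x) = 4*(-x - 4)*exp(-(x + 4)^2)

Solve f'(x) = 0:
  f'(x) = (-4*x - 16)·exp(-(x + 4)^2) and exp(-(x + 4)^2) > 0 for every x, so f'(x) = 0 ⇔ -4*x - 16 = 0.
  Factor: -4*x - 16 = -4*(x + 4) = 0.
  ⇒ x = -4

f''(x) = 4*(2*(x + 4)^2 - 1)*exp(-(x + 4)^2)
Second-derivative test at each critical point:
  f''(-4) = -4 < 0 → local maximum

Critical points: x = -4 (local maximum)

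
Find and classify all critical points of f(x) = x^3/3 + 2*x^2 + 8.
f'(x) = x*(x + 4)

Solve f'(x) = 0:
  Factor: x^2 + 4*x = x*(x + 4) = 0.
  ⇒ x = -4, 0

f''(x) = 2*x + 4
Second-derivative test at each critical point:
  f''(-4) = -4 < 0 → local maximum
  f''(0) = 4 > 0 → local minimum

Critical points: x = -4 (local maximum); x = 0 (local minimum)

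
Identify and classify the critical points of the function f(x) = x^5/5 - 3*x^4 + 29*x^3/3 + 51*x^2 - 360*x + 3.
f'(x) = x^4 - 12*x^3 + 29*x^2 + 102*x - 360

Solve f'(x) = 0:
  Factor: x^4 - 12*x^3 + 29*x^2 + 102*x - 360 = (x - 6)*(x - 5)*(x - 4)*(x + 3) = 0.
  ⇒ x = -3, 4, 5, 6

f''(x) = 4*x^3 - 36*x^2 + 58*x + 102
Second-derivative test at each critical point:
  f''(-3) = -504 < 0 → local maximum
  f''(4) = 14 > 0 → local minimum
  f''(5) = -8 < 0 → local maximum
  f''(6) = 18 > 0 → local minimum

Critical points: x = -3 (local maximum); x = 4 (local minimum); x = 5 (local maximum); x = 6 (local minimum)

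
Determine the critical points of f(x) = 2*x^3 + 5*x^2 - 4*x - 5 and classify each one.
f'(x) = 6*x^2 + 10*x - 4

Solve f'(x) = 0:
  Factor: 6*x^2 + 10*x - 4 = 2*(x + 2)*(3*x - 1) = 0.
  ⇒ x = -2, 1/3

f''(x) = 12*x + 10
Second-derivative test at each critical point:
  f''(-2) = -14 < 0 → local maximum
  f''(1/3) = 14 > 0 → local minimum

Critical points: x = -2 (local maximum); x = 1/3 (local minimum)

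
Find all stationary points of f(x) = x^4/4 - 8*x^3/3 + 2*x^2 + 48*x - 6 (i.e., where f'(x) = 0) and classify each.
f'(x) = x^3 - 8*x^2 + 4*x + 48

Solve f'(x) = 0:
  Factor: x^3 - 8*x^2 + 4*x + 48 = (x - 6)*(x - 4)*(x + 2) = 0.
  ⇒ x = -2, 4, 6

f''(x) = 3*x^2 - 16*x + 4
Second-derivative test at each critical point:
  f''(-2) = 48 > 0 → local minimum
  f''(4) = -12 < 0 → local maximum
  f''(6) = 16 > 0 → local minimum

Critical points: x = -2 (local minimum); x = 4 (local maximum); x = 6 (local minimum)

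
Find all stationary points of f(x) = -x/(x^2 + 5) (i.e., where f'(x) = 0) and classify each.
f'(x) = (x^2 - 5)/(x^2 + 5)^2

Solve f'(x) = 0:
  f'(x) = (x^2 - 5)/(x^2 + 5)^2; the denominator is positive wherever f is defined, so f'(x) = 0 ⇔ x^2 - 5 = 0.
  x^2 - 5 = 0 has no rational roots; quadratic formula: x = (0 ± √20)/2.
  ⇒ x = -sqrt(5) ≈ -2.2361, sqrt(5) ≈ 2.2361

f''(x) = 2*x*(15 - x^2)/(x^2 + 5)^3
Second-derivative test at each critical point:
  f''(-2.2361) = -0.0447 < 0 → local maximum
  f''(2.2361) = 0.0447 > 0 → local minimum

Critical points: x = -sqrt(5) ≈ -2.2361 (local maximum); x = sqrt(5) ≈ 2.2361 (local minimum)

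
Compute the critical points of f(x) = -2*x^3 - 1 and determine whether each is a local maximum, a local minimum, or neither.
f'(x) = -6*x^2

Solve f'(x) = 0:
  ⇒ x = 0

f''(x) = -12*x
Second-derivative test at each critical point:
  f''(0) = 0, so the second-derivative test is inconclusive; use the first-derivative test: f'(-1/4) = -0.3750, f'(1/4) = -0.3750 — f' is negative on both sides (no sign change) → neither a local maximum nor a local minimum

Critical points: x = 0 (neither)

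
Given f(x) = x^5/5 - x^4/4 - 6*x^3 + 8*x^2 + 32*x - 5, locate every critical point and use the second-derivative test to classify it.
f'(x) = x^4 - x^3 - 18*x^2 + 16*x + 32

Solve f'(x) = 0:
  Factor: x^4 - x^3 - 18*x^2 + 16*x + 32 = (x - 4)*(x - 2)*(x + 1)*(x + 4) = 0.
  ⇒ x = -4, -1, 2, 4

f''(x) = 4*x^3 - 3*x^2 - 36*x + 16
Second-derivative test at each critical point:
  f''(-4) = -144 < 0 → local maximum
  f''(-1) = 45 > 0 → local minimum
  f''(2) = -36 < 0 → local maximum
  f''(4) = 80 > 0 → local minimum

Critical points: x = -4 (local maximum); x = -1 (local minimum); x = 2 (local maximum); x = 4 (local minimum)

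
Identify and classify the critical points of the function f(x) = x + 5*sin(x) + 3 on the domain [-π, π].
f'(x) = 5*cos(x) + 1

Solve f'(x) = 0 on [-π, π]:
  f'(x) = 0 ⇔ cos(x) = -1/5, i.e. x = ±arccos(-1/5) + 2nπ; keep the solutions lying in [-π, π].
  ⇒ x = -acos(-1/5) ≈ -1.7722, acos(-1/5) ≈ 1.7722

f''(x) = -5*sin(x)
Second-derivative test at each critical point:
  f''(-1.7722) = 4.8990 > 0 → local minimum
  f''(1.7722) = -4.8990 < 0 → local maximum

Critical points: x = -acos(-1/5) ≈ -1.7722 (local minimum); x = acos(-1/5) ≈ 1.7722 (local maximum)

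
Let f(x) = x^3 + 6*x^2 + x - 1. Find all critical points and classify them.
f'(x) = 3*x^2 + 12*x + 1

Solve f'(x) = 0:
  3*x^2 + 12*x + 1 = 0 has no rational roots; quadratic formula: x = (-12 ± √132)/6.
  ⇒ x = -2 - sqrt(33)/3 ≈ -3.9149, -2 + sqrt(33)/3 ≈ -0.0851

f''(x) = 6*x + 12
Second-derivative test at each critical point:
  f''(-3.9149) = -11.4891 < 0 → local maximum
  f''(-0.0851) = 11.4891 > 0 → local minimum

Critical points: x = -2 - sqrt(33)/3 ≈ -3.9149 (local maximum); x = -2 + sqrt(33)/3 ≈ -0.0851 (local minimum)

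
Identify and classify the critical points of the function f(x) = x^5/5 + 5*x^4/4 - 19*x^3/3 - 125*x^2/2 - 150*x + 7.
f'(x) = x^4 + 5*x^3 - 19*x^2 - 125*x - 150

Solve f'(x) = 0:
  Factor: x^4 + 5*x^3 - 19*x^2 - 125*x - 150 = (x - 5)*(x + 2)*(x + 3)*(x + 5) = 0.
  ⇒ x = -5, -3, -2, 5

f''(x) = 4*x^3 + 15*x^2 - 38*x - 125
Second-derivative test at each critical point:
  f''(-5) = -60 < 0 → local maximum
  f''(-3) = 16 > 0 → local minimum
  f''(-2) = -21 < 0 → local maximum
  f''(5) = 560 > 0 → local minimum

Critical points: x = -5 (local maximum); x = -3 (local minimum); x = -2 (local maximum); x = 5 (local minimum)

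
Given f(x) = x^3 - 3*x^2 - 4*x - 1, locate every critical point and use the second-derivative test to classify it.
f'(x) = 3*x^2 - 6*x - 4

Solve f'(x) = 0:
  3*x^2 - 6*x - 4 = 0 has no rational roots; quadratic formula: x = (6 ± √84)/6.
  ⇒ x = 1 - sqrt(21)/3 ≈ -0.5275, 1 + sqrt(21)/3 ≈ 2.5275

f''(x) = 6*x - 6
Second-derivative test at each critical point:
  f''(-0.5275) = -9.1652 < 0 → local maximum
  f''(2.5275) = 9.1652 > 0 → local minimum

Critical points: x = 1 - sqrt(21)/3 ≈ -0.5275 (local maximum); x = 1 + sqrt(21)/3 ≈ 2.5275 (local minimum)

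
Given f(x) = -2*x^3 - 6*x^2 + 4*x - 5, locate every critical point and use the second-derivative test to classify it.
f'(x) = -6*x^2 - 12*x + 4

Solve f'(x) = 0:
  Factor: -6*x^2 - 12*x + 4 = -2*(3*x^2 + 6*x - 2); 3*x^2 + 6*x - 2 = 0 has no rational roots; quadratic formula: x = (-6 ± √60)/6.
  ⇒ x = -sqrt(15)/3 - 1 ≈ -2.2910, -1 + sqrt(15)/3 ≈ 0.2910

f''(x) = -12*x - 12
Second-derivative test at each critical point:
  f''(-2.2910) = 15.4919 > 0 → local minimum
  f''(0.2910) = -15.4919 < 0 → local maximum

Critical points: x = -sqrt(15)/3 - 1 ≈ -2.2910 (local minimum); x = -1 + sqrt(15)/3 ≈ 0.2910 (local maximum)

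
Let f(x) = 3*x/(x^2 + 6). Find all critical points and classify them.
f'(x) = 3*(6 - x^2)/(x^4 + 12*x^2 + 36)

Solve f'(x) = 0:
  f'(x) = -3*(x^2 - 6)/(x^2 + 6)^2; the denominator is positive wherever f is defined, so f'(x) = 0 ⇔ 18 - 3*x^2 = 0.
  Factor: 18 - 3*x^2 = -3*(x^2 - 6); x^2 - 6 = 0 has no rational roots; quadratic formula: x = (0 ± √24)/2.
  ⇒ x = -sqrt(6) ≈ -2.4495, sqrt(6) ≈ 2.4495

f''(x) = 6*x*(x^2 - 18)/(x^2 + 6)^3
Second-derivative test at each critical point:
  f''(-2.4495) = 0.1021 > 0 → local minimum
  f''(2.4495) = -0.1021 < 0 → local maximum

Critical points: x = -sqrt(6) ≈ -2.4495 (local minimum); x = sqrt(6) ≈ 2.4495 (local maximum)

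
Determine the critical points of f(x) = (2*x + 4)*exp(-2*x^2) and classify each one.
f'(x) = 2*(-4*x*(x + 2) + 1)*exp(-2*x^2)

Solve f'(x) = 0:
  f'(x) = (-8*x^2 - 16*x + 2)·exp(-2*x^2) and exp(-2*x^2) > 0 for every x, so f'(x) = 0 ⇔ -8*x^2 - 16*x + 2 = 0.
  Factor: -8*x^2 - 16*x + 2 = -2*(4*x^2 + 8*x - 1); 4*x^2 + 8*x - 1 = 0 has no rational roots; quadratic formula: x = (-8 ± √80)/8.
  ⇒ x = -sqrt(5)/2 - 1 ≈ -2.1180, -1 + sqrt(5)/2 ≈ 0.1180

f''(x) = 8*(4*x^2*(x + 2) - 3*x - 2)*exp(-2*x^2)
Second-derivative test at each critical point:
  f''(-2.1180) = 0.0023 > 0 → local minimum
  f''(0.1180) = -17.3970 < 0 → local maximum

Critical points: x = -sqrt(5)/2 - 1 ≈ -2.1180 (local minimum); x = -1 + sqrt(5)/2 ≈ 0.1180 (local maximum)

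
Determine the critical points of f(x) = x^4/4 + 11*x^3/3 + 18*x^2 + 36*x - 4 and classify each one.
f'(x) = x^3 + 11*x^2 + 36*x + 36

Solve f'(x) = 0:
  Factor: x^3 + 11*x^2 + 36*x + 36 = (x + 2)*(x + 3)*(x + 6) = 0.
  ⇒ x = -6, -3, -2

f''(x) = 3*x^2 + 22*x + 36
Second-derivative test at each critical point:
  f''(-6) = 12 > 0 → local minimum
  f''(-3) = -3 < 0 → local maximum
  f''(-2) = 4 > 0 → local minimum

Critical points: x = -6 (local minimum); x = -3 (local maximum); x = -2 (local minimum)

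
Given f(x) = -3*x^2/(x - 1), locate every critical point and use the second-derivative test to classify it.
f'(x) = 3*x*(2 - x)/(x - 1)^2

Solve f'(x) = 0:
  f'(x) = -3*x*(x - 2)/(x - 1)^2; the denominator is positive wherever f is defined, so f'(x) = 0 ⇔ -3*x^2 + 6*x = 0.
  Factor: -3*x^2 + 6*x = -3*x*(x - 2) = 0.
  ⇒ x = 0, 2

f''(x) = -6/(x^3 - 3*x^2 + 3*x - 1)
Second-derivative test at each critical point:
  f''(0) = 6 > 0 → local minimum
  f''(2) = -6 < 0 → local maximum

Critical points: x = 0 (local minimum); x = 2 (local maximum)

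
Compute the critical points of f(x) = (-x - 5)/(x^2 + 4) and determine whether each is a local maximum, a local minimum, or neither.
f'(x) = (-x^2 + 2*x*(x + 5) - 4)/(x^2 + 4)^2

Solve f'(x) = 0:
  f'(x) = (x^2 + 10*x - 4)/(x^2 + 4)^2; the denominator is positive wherever f is defined, so f'(x) = 0 ⇔ x^2 + 10*x - 4 = 0.
  x^2 + 10*x - 4 = 0 has no rational roots; quadratic formula: x = (-10 ± √116)/2.
  ⇒ x = -sqrt(29) - 5 ≈ -10.3852, -5 + sqrt(29) ≈ 0.3852

f''(x) = 2*(-4*x^2*(x + 5) + (3*x + 5)*(x^2 + 4))/(x^2 + 4)^3
Second-derivative test at each critical point:
  f''(-10.3852) = -0.0009 < 0 → local maximum
  f''(0.3852) = 0.6259 > 0 → local minimum

Critical points: x = -sqrt(29) - 5 ≈ -10.3852 (local maximum); x = -5 + sqrt(29) ≈ 0.3852 (local minimum)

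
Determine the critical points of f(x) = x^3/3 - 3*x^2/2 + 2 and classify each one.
f'(x) = x*(x - 3)

Solve f'(x) = 0:
  Factor: x^2 - 3*x = x*(x - 3) = 0.
  ⇒ x = 0, 3

f''(x) = 2*x - 3
Second-derivative test at each critical point:
  f''(0) = -3 < 0 → local maximum
  f''(3) = 3 > 0 → local minimum

Critical points: x = 0 (local maximum); x = 3 (local minimum)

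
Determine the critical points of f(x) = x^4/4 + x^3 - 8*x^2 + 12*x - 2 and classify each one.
f'(x) = x^3 + 3*x^2 - 16*x + 12

Solve f'(x) = 0:
  Factor: x^3 + 3*x^2 - 16*x + 12 = (x - 2)*(x - 1)*(x + 6) = 0.
  ⇒ x = -6, 1, 2

f''(x) = 3*x^2 + 6*x - 16
Second-derivative test at each critical point:
  f''(-6) = 56 > 0 → local minimum
  f''(1) = -7 < 0 → local maximum
  f''(2) = 8 > 0 → local minimum

Critical points: x = -6 (local minimum); x = 1 (local maximum); x = 2 (local minimum)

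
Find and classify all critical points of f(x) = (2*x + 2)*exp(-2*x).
f'(x) = 2*(-2*x - 1)*exp(-2*x)

Solve f'(x) = 0:
  f'(x) = (-4*x - 2)·exp(-2*x) and exp(-2*x) > 0 for every x, so f'(x) = 0 ⇔ -4*x - 2 = 0.
  Factor: -4*x - 2 = -2*(2*x + 1) = 0.
  ⇒ x = -1/2

f''(x) = 8*x*exp(-2*x)
Second-derivative test at each critical point:
  f''(-1/2) = -10.8731 < 0 → local maximum

Critical points: x = -1/2 (local maximum)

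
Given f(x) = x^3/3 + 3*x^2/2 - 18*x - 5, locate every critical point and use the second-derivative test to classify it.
f'(x) = x^2 + 3*x - 18

Solve f'(x) = 0:
  Factor: x^2 + 3*x - 18 = (x - 3)*(x + 6) = 0.
  ⇒ x = -6, 3

f''(x) = 2*x + 3
Second-derivative test at each critical point:
  f''(-6) = -9 < 0 → local maximum
  f''(3) = 9 > 0 → local minimum

Critical points: x = -6 (local maximum); x = 3 (local minimum)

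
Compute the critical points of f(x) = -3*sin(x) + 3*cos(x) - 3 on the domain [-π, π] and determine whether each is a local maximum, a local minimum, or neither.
f'(x) = -3*sqrt(2)*sin(x + pi/4)

Solve f'(x) = 0 on [-π, π]:
  f'(x) = 0 ⇔ -3*cos(x) = 3*sin(x) ⇔ tan(x) = -1, i.e. x = arctan(-1) + nπ; keep the solutions lying in [-π, π].
  ⇒ x = -pi/4 ≈ -0.7854, 3*pi/4 ≈ 2.3562

f''(x) = -3*sqrt(2)*cos(x + pi/4)
Second-derivative test at each critical point:
  f''(-0.7854) = -4.2426 < 0 → local maximum
  f''(2.3562) = 4.2426 > 0 → local minimum

Critical points: x = -pi/4 ≈ -0.7854 (local maximum); x = 3*pi/4 ≈ 2.3562 (local minimum)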